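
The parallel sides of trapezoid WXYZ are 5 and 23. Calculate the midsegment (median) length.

The midsegment (median) of a trapezoid connects the midpoints of the non-parallel sides.
Its length is the average of the two bases: (5 + 23) / 2 = 14.

14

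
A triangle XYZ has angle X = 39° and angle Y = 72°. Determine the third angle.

angle Z = 180 - 39 - 72 = 69 degrees.

69 degrees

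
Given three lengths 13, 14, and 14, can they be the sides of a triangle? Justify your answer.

Check all three triangle inequalities:
13 + 14 = 27 > 14 ✓
13 + 14 = 27 > 14 ✓
14 + 14 = 28 > 13 ✓
All conditions hold, so these sides form a valid triangle.

Yes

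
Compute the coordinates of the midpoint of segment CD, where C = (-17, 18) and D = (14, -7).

The midpoint is the average of the coordinates:
x: (-17 + 14)/2 = -3/2
y: (18 + -7)/2 = 11/2
Midpoint = (-3/2, 11/2)

(-3/2, 11/2)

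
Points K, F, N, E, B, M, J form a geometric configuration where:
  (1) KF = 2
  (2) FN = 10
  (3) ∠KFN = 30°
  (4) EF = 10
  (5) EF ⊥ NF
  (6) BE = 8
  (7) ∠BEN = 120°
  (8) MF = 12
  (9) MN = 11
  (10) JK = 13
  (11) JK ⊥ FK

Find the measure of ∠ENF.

Step 1: By the law of cosines on triangle NFE: NE² = 10² + 10² − 2·10·10·cos(90°) = 200, so NE = 10·√2.
Step 2: By the inverse law of cosines on triangle ENF: cos(∠ENF) = ((10·√2)² + 10² − 10²) / (2·10·√2·10) = 200/282.84 = 0.7071, so ∠ENF = 45°.

Therefore, the measure of angle ∠ENF = 45°.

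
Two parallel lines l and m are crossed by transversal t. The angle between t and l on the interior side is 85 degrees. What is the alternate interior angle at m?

Alternate interior angles are equal: 85 degrees.

85 degrees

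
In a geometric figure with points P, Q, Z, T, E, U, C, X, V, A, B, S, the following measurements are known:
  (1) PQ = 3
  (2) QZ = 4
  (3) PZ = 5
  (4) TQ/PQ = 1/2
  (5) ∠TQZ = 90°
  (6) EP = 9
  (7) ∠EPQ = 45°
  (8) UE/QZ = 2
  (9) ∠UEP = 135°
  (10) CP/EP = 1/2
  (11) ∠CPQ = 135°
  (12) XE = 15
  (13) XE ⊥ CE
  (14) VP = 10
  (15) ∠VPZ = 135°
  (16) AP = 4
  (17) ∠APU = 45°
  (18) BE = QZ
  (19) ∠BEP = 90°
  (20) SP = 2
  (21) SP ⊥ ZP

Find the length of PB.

From the given relations: BE = QZ = 4.
Step 1: By the law of cosines on triangle PEB: PB² = 9² + 4² − 2·9·4·cos(90°) = 97, so PB = √97.

Therefore, the length of PB = √97.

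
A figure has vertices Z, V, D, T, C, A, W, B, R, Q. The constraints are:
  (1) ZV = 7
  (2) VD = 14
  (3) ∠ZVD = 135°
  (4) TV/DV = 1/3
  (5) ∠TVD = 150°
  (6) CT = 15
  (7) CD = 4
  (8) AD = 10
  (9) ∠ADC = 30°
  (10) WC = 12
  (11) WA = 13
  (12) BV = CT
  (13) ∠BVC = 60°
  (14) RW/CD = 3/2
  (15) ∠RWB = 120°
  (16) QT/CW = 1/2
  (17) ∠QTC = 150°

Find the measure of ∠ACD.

Step 1: By the law of cosines on triangle CDA: CA² = 4² + 10² − 2·4·10·cos(30°) = 46.72, so CA ≈ 6.84.
Step 2: By the inverse law of cosines on triangle ACD: cos(∠ACD) = (6.84² + 4² − 10²) / (2·6.84·4) = -37.28/54.68 = -0.6818, so ∠ACD = 132.99°.

Therefore, the measure of angle ∠ACD = 132.99°.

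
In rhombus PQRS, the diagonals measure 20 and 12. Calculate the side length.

Half-diagonals are 10 and 6. side = sqrt(10^2 + 6^2) = sqrt(136) = 2*sqrt(34)

2*sqrt(34)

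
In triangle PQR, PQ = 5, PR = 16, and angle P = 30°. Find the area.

Area = (1/2) * PQ * PR * sin(P)
Area = (1/2) * 5 * 16 * sin(30°)
Area = (1/2) * 5 * 16 * 1/2
Area = 20

20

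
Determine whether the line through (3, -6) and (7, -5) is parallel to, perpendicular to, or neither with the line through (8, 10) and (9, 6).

Slope of line 1: m1 = (-5 - -6)/(7 - 3) = 1/4 = 1/4
Slope of line 2: m2 = (6 - 10)/(9 - 8) = -4/1 = -4
Two lines are perpendicular when the product of their slopes is -1 (negative reciprocals).
m1 * m2 = (1/4) * (-4) = -1, confirming perpendicularity.

Perpendicular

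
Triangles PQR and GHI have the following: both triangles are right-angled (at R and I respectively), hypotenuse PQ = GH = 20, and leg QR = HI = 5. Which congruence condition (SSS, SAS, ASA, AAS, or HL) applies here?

Consider the given information: both triangles are right-angled (at R and I respectively), hypotenuse PQ = GH = 20, and leg QR = HI = 5
This is not ASA or AAS: ASA requires two angles and the side between them. AAS requires two angles and a non-included side.
The correct criterion is HL. The hypotenuse and one leg of two right triangles are equal (Hypotenuse-Leg).

HL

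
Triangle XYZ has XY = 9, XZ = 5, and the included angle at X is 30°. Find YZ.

When two sides and the included angle are known, the law of cosines gives the third side.
c^2 = a^2 + b^2 - 2ab cos(C) generalizes the Pythagorean theorem to non-right triangles.
Here: YZ^2 = 81 + 25 - 90*(sqrt(3)/2) = 106 - 45*sqrt(3)
YZ = sqrt(106 - 45*sqrt(3))

sqrt(106 - 45*sqrt(3))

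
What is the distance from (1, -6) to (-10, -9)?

d = sqrt((-10 - 1)^2 + (-9 - -6)^2)
d = sqrt(-11^2 + -3^2)
d = sqrt(121 + 9)
d = sqrt(130)

sqrt(130)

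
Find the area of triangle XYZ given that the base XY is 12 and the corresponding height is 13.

A triangle's area is half the area of a rectangle with the same base and height.
Area = (1/2) * 12 * 13 = 78.

78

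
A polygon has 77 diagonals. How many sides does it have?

Using d = n(n - 3)/2, we solve 77 = n(n - 3)/2.
So n(n - 3) = 154.
Testing n = 14: 14 * 11 = 154 = 154. Correct.
The polygon has 14 sides.

14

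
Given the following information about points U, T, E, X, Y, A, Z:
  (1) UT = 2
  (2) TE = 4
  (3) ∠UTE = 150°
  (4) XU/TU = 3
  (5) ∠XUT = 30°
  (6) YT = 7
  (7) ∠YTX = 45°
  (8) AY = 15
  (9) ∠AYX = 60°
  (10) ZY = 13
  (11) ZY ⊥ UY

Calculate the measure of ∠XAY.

From the given relations: XU = 3·TU = 3·2 = 6.
Step 1: By the law of cosines on triangle XUT: XT² = 6² + 2² − 2·6·2·cos(30°) = 19.22, so XT ≈ 4.38.
Step 2: By the law of cosines on triangle XTY: XY² = 4.38² + 7² − 2·4.38·7·cos(45°) = 24.82, so XY ≈ 4.98.
Step 3: By the law of cosines on triangle AYX: AX² = 15² + 4.98² − 2·15·4.98·cos(60°) = 175.09, so AX ≈ 13.23.
Step 4: By the inverse law of cosines on triangle XAY: cos(∠XAY) = (13.23² + 15² − 4.98²) / (2·13.23·15) = 375.27/396.96 = 0.9453, so ∠XAY = 19.03°.

Therefore, the measure of angle ∠XAY = 19.03°.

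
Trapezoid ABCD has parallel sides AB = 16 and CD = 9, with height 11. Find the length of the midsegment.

The midsegment of a trapezoid = (base1 + base2) / 2
midsegment = (16 + 9) / 2
midsegment = 25 / 2
midsegment = 25/2

25/2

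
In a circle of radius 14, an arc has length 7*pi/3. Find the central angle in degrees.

θ = 360 × 7*pi/3 / (2π × 14) = 30° (rearranging arc length formula).

30°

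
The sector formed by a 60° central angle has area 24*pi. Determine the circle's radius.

The sector covers 60°/360° = 1/6 of the full circle.
Full circle area = 24*pi / 1/6 = 144*pi.
Since full area = πr², we get r² = 144*pi/π = 144, so r = 12.

12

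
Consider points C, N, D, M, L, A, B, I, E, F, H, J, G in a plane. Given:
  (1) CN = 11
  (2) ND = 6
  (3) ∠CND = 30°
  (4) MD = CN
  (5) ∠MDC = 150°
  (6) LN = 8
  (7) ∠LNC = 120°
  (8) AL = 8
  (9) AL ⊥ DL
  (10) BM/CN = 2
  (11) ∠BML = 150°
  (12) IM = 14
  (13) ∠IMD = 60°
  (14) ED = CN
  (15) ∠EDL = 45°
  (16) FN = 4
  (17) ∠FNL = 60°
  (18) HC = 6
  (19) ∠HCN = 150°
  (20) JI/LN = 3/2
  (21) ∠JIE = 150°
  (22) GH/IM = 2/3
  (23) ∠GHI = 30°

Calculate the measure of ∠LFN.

Step 1: By the law of cosines on triangle FNL: FL² = 4² + 8² − 2·4·8·cos(60°) = 48, so FL = 4·√3.
Step 2: By the inverse law of cosines on triangle LFN: cos(∠LFN) = ((4·√3)² + 4² − 8²) / (2·4·√3·4) = 0/55.43 = 0, so ∠LFN = 90°.

Therefore, the measure of angle ∠LFN = 90°.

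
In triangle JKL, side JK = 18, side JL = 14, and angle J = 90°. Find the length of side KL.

By the law of cosines: KL^2 = JK^2 + JL^2 - 2*JK*JL*cos(J)
KL^2 = 18^2 + 14^2 - 2*18*14*cos(90°)
KL^2 = 324 + 196 - 504*(0)
KL^2 = 520
KL = 2*sqrt(130)

2*sqrt(130)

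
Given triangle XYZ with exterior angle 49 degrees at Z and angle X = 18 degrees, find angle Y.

angle Y = 49 - 18 = 31 degrees (exterior angle theorem).

31 degrees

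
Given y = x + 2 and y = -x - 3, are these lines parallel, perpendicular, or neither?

Slope of line 1: m1 = 1
Slope of line 2: m2 = -1
m1 * m2 = (1) * (-1) = -1 = -1, so the lines are perpendicular.

Perpendicular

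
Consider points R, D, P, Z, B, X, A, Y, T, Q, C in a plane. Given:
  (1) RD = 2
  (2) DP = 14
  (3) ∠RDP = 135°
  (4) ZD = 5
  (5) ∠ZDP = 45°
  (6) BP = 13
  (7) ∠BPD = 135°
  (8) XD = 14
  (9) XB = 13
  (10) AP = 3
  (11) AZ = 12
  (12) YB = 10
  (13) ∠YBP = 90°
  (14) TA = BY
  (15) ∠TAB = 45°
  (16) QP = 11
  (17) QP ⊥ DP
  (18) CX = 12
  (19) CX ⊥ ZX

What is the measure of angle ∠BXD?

Step 1: By the law of cosines on triangle BPD: BD² = 13² + 14² − 2·13·14·cos(135°) = 622.39, so BD ≈ 24.95.
Step 2: By the inverse law of cosines on triangle BXD: cos(∠BXD) = (13² + 14² − 24.95²) / (2·13·14) = -257.39/364 = -0.7071, so ∠BXD = 135°.

Therefore, the measure of angle ∠BXD = 135°.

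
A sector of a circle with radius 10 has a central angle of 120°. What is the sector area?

Sector area = πr² × θ/360
= π × 10² × 1/3
= π × 100 × 1/3
= 100*pi/3

100*pi/3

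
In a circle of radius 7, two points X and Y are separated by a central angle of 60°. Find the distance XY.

Chord = 2(7) sin(30°) = 7

7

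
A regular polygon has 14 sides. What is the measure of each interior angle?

Each interior angle of a regular n-gon is (n - 2) * 180 / n.
For n = 14: (14 - 2) * 180 / 14 = 2160/14 = 1080/7 degrees.

1080/7 degrees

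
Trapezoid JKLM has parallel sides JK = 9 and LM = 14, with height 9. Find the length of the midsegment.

The midsegment of a trapezoid = (base1 + base2) / 2
midsegment = (9 + 14) / 2
midsegment = 23 / 2
midsegment = 23/2

23/2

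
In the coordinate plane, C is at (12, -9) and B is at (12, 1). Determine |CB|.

d = sqrt((0)^2 + (10)^2) = sqrt(100) = 10

10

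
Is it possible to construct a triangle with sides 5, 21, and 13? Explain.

The longest side is 21. The other two sides sum to 5 + 13 = 18.
Since 18 ≤ 21, the two shorter sides cannot reach around to close the triangle.

No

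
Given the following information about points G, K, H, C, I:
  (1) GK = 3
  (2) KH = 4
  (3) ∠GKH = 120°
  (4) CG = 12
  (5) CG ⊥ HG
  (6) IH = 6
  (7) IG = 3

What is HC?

Step 1: By the law of cosines on triangle GKH: GH² = 3² + 4² − 2·3·4·cos(120°) = 37, so GH = √37.
Step 2: By the law of cosines on triangle HGC: HC² = √37² + 12² − 2·√37·12·cos(90°) = 181, so HC = √181.

Therefore, the length of HC = √181.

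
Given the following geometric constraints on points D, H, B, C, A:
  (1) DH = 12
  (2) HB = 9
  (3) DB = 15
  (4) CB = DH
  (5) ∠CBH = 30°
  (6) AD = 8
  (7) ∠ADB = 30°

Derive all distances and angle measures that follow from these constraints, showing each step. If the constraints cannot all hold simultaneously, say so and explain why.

The constraints are consistent.

From the given relations:
  CB = DH = 12

Step 1: From HB = 9, BC = 12, and ∠HBC = 30°, by the law of cosines:
  HC² = HB² + BC² - 2·HB·BC·cos(30°) = 81 + 144 - 187.1 = 37.94
  HC ≈ 6.16

Step 2: From BD = 15, DA = 8, and ∠BDA = 30°, by the law of cosines:
  BA² = BD² + DA² - 2·BD·DA·cos(30°) = 225 + 64 - 207.8 = 81.15
  BA ≈ 9.01

Step 3: From DB = 15, DH = 12, BH = 9, by the inverse law of cosines:
  cos(∠BDH) = (DB² + DH² - BH²) / (2·DB·DH)
  ∠BDH = 36.87°

Step 4: From HB = 9, HD = 12, BD = 15, by the inverse law of cosines:
  cos(∠BHD) = (HB² + HD² - BD²) / (2·HB·HD)
  ∠BHD = 90°

Step 5: From BD = 15, BH = 9, DH = 12, by the inverse law of cosines:
  cos(∠DBH) = (BD² + BH² - DH²) / (2·BD·BH)
  ∠DBH = 53.13°

Step 6: From HB = 9, HC = 6.16, BC = 12, by the inverse law of cosines:
  cos(∠BHC) = (HB² + HC² - BC²) / (2·HB·HC)
  ∠BHC = 103.06°

Step 7: From BA = 9.01, BD = 15, AD = 8, by the inverse law of cosines:
  cos(∠ABD) = (BA² + BD² - AD²) / (2·BA·BD)
  ∠ABD = 26.36°

Step 8: From CB = 12, CH = 6.16, BH = 9, by the inverse law of cosines:
  cos(∠BCH) = (CB² + CH² - BH²) / (2·CB·CH)
  ∠BCH = 46.94°

Step 9: From AB = 9.01, AD = 8, BD = 15, by the inverse law of cosines:
  cos(∠BAD) = (AB² + AD² - BD²) / (2·AB·AD)
  ∠BAD = 123.64°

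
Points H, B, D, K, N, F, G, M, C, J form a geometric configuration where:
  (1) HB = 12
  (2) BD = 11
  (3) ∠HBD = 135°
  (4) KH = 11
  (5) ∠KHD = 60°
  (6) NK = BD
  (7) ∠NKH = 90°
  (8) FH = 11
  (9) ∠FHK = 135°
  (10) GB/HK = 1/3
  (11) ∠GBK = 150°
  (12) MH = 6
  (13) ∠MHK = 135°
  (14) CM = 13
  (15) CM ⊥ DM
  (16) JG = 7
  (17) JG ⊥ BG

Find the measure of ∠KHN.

From the given relations: NK = BD = 11.
Step 1: By the law of cosines on triangle HKN: HN² = 11² + 11² − 2·11·11·cos(90°) = 242, so HN = 11·√2.
Step 2: By the inverse law of cosines on triangle KHN: cos(∠KHN) = (11² + (11·√2)² − 11²) / (2·11·11·√2) = 242/342.24 = 0.7071, so ∠KHN = 45°.

Therefore, the measure of angle ∠KHN = 45°.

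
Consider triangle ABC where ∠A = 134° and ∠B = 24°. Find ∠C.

The interior angles sum to 180°: angle C = 180 - 134 - 24 = 22°.
The triangle is obtuse (angles 134°, 24°, 22°).

22 degrees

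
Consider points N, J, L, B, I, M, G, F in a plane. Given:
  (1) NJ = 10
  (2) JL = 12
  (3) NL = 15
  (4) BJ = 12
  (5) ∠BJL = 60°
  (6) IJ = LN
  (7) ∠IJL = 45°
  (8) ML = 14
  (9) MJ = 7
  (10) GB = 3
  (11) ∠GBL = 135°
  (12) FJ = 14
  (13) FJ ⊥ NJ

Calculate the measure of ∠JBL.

Step 1: By the law of cosines on triangle BJL: BL² = 12² + 12² − 2·12·12·cos(60°) = 144, so BL = 12.
Step 2: By the inverse law of cosines on triangle JBL: cos(∠JBL) = (12² + 12² − 12²) / (2·12·12) = 144/288 = 0.5, so ∠JBL = 60°.

Therefore, the measure of angle ∠JBL = 60°.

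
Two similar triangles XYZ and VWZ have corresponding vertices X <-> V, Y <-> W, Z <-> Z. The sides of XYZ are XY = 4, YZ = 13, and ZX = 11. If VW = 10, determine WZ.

Similar triangles have proportional sides. Setting up the proportion:
VW / XY = WZ / YZ
10 / 4 = WZ / 13
WZ = 13 * 10 / 4 = 65/2.

65/2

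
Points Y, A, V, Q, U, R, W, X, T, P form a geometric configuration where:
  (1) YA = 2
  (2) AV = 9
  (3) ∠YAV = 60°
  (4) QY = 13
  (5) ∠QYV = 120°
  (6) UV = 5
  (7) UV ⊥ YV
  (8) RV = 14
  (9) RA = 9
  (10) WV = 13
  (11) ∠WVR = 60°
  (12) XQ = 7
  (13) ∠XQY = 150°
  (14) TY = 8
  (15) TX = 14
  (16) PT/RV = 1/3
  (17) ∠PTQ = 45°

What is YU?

Step 1: By the law of cosines on triangle VAY: VY² = 9² + 2² − 2·9·2·cos(60°) = 67, so VY = √67.
Step 2: By the law of cosines on triangle YVU: YU² = √67² + 5² − 2·√67·5·cos(90°) = 92, so YU = 2·√23.

Therefore, the length of YU = 2·√23.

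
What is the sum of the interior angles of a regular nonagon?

The sum of interior angles of an n-sided polygon is (n - 2) * 180.
For n = 9: (9 - 2) * 180 = 7 * 180 = 1260 degrees.

1260 degrees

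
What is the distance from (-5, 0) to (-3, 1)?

d = sqrt((-3 - -5)^2 + (1 - 0)^2)
d = sqrt(2^2 + 1^2)
d = sqrt(4 + 1)
d = sqrt(5)

sqrt(5)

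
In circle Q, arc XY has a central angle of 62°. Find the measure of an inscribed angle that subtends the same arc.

An inscribed angle intercepts an arc from a point on the circle, while the central angle intercepts the same arc from the center.
The inscribed angle is always half the central angle: 62° / 2 = 31°.

31°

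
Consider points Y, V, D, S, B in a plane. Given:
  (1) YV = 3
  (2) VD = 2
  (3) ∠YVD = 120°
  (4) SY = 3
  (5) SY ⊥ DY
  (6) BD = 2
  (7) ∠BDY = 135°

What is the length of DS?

Step 1: By the law of cosines on triangle DVY: DY² = 2² + 3² − 2·2·3·cos(120°) = 19, so DY = √19.
Step 2: By the law of cosines on triangle DYS: DS² = √19² + 3² − 2·√19·3·cos(90°) = 28, so DS = 2·√7.

Therefore, the length of DS = 2·√7.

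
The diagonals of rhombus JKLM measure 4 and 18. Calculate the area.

The diagonals of a rhombus divide it into four right triangles.
Each triangle has legs 4/ 2 = 2 and 18/2 = 9, so each has area (1/2)*2*9 = 9.
Four such triangles give total area = (d1 * d2) / 2 = 36.

36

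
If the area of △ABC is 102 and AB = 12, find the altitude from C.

height = 2 * 102 / 12 = 17

17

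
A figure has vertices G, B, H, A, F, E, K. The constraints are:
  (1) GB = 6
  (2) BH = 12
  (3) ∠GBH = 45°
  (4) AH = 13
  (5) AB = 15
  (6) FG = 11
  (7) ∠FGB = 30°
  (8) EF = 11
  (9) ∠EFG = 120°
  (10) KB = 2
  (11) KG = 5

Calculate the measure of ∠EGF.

Step 1: By the law of cosines on triangle GFE: GE² = 11² + 11² − 2·11·11·cos(120°) = 363, so GE = 11·√3.
Step 2: By the inverse law of cosines on triangle EGF: cos(∠EGF) = ((11·√3)² + 11² − 11²) / (2·11·√3·11) = 363/419.16 = 0.866, so ∠EGF = 30°.

Therefore, the measure of angle ∠EGF = 30°.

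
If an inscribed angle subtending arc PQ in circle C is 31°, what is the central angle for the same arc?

Central angle = 2 × 31° = 62° (inscribed angle theorem).

62°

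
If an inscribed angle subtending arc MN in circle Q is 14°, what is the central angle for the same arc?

Central angle = 2 × 14° = 28° (inscribed angle theorem).

28°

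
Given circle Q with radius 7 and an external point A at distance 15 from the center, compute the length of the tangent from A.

Let T be the point of tangency. Then QT ⊥ AT (radius ⊥ tangent).
In right triangle QTA: QA² = QT² + AT²
15² = 7² + AT²
AT² = 176, AT = 4*sqrt(11)

4*sqrt(11)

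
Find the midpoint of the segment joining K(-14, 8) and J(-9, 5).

M = ((x₁ + x₂)/2, (y₁ + y₂)/2)
= ((-14 + -9)/2, (8 + 5)/2)
= (-23/2, 13/2) = (-23/2, 13/2)

(-23/2, 13/2)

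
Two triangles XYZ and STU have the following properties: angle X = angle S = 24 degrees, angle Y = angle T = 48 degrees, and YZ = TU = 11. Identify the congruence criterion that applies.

The given information provides:
angle X = angle S = 24 degrees, angle Y = angle T = 48 degrees, and YZ = TU = 11
This matches the AAS congruence theorem.
Two pairs of corresponding angles and a non-included side are equal (Angle-Angle-Side).

AAS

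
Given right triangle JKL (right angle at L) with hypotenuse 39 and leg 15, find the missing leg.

KL = sqrt(39^2 - 15^2) = sqrt(1296) = 36

36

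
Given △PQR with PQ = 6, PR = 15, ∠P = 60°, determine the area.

When two sides and the included angle are known, the area formula is (1/2)ab sin(C).
The height from one side to the opposite vertex is 15 sin(60°) = 15*sqrt(3)/2.
Area = (1/2) * 6 * 15*sqrt(3)/2 = 45*sqrt(3)/2.

45*sqrt(3)/2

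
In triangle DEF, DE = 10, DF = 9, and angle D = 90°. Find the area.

Area = (1/2) * DE * DF * sin(D)
Area = (1/2) * 10 * 9 * sin(90°)
Area = (1/2) * 10 * 9 * 1
Area = 45

45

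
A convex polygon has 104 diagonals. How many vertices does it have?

Using d = n(n - 3)/2, we solve 104 = n(n - 3)/2.
So n(n - 3) = 208.
Testing n = 16: 16 * 13 = 208 = 208. Correct.
The polygon has 16 sides.

16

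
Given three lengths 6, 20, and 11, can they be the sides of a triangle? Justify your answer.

Check the triangle inequality: 6 + 11 = 17 ≤ 20.
Since the sum of two sides does not exceed the third, no triangle can be formed.

No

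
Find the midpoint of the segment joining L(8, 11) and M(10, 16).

The midpoint is the average of the coordinates:
x: (8 + 10)/2 = 9
y: (11 + 16)/2 = 27/2
Midpoint = (9, 27/2)

(9, 27/2)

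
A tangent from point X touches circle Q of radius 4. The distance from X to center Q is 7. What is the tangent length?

Let T be the point of tangency. Then QT ⊥ XT (radius ⊥ tangent).
In right triangle QTX: QX² = QT² + XT²
7² = 4² + XT²
XT² = 33, XT = sqrt(33)

sqrt(33)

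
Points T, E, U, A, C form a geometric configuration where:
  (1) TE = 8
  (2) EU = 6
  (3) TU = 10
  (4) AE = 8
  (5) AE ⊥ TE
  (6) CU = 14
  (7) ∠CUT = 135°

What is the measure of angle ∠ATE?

Step 1: By the law of cosines on triangle TEA: TA² = 8² + 8² − 2·8·8·cos(90°) = 128, so TA = 8·√2.
Step 2: By the inverse law of cosines on triangle ATE: cos(∠ATE) = ((8·√2)² + 8² − 8²) / (2·8·√2·8) = 128/181.02 = 0.7071, so ∠ATE = 45°.

Therefore, the measure of angle ∠ATE = 45°.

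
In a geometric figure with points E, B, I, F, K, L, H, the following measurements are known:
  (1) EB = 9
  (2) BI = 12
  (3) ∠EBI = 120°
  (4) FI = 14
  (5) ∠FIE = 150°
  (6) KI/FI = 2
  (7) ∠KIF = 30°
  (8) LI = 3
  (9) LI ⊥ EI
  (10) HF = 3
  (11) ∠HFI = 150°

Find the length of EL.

Step 1: By the law of cosines on triangle EBI: EI² = 9² + 12² − 2·9·12·cos(120°) = 333, so EI = 3·√37.
Step 2: By the law of cosines on triangle EIL: EL² = (3·√37)² + 3² − 2·3·√37·3·cos(90°) = 342, so EL = 3·√38.

Therefore, the length of EL = 3·√38.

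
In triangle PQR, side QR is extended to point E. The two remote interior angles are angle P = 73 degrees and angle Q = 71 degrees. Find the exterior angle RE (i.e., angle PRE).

The interior angle at R is 180 - 73 - 71 = 36 degrees.
The exterior angle and interior angle at R are supplementary:
Exterior angle = 180 - 36 = 144 degrees.

144 degrees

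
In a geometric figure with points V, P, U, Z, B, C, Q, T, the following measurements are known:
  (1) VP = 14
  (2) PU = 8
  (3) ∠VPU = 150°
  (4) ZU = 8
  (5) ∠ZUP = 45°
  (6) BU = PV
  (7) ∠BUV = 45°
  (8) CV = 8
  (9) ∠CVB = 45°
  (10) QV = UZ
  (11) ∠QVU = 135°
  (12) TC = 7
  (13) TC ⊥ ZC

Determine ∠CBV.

From the given relations: BU = PV = 14.
Step 1: By the law of cosines on triangle UPV: UV² = 8² + 14² − 2·8·14·cos(150°) = 453.99, so UV ≈ 21.31.
Step 2: By the law of cosines on triangle BUV: BV² = 14² + 21.31² − 2·14·21.31·cos(45°) = 228.13, so BV ≈ 15.1.
Step 3: By the law of cosines on triangle BVC: BC² = 15.1² + 8² − 2·15.1·8·cos(45°) = 121.25, so BC ≈ 11.01.
Step 4: By the inverse law of cosines on triangle CBV: cos(∠CBV) = (11.01² + 15.1² − 8²) / (2·11.01·15.1) = 285.38/332.63 = 0.858, so ∠CBV = 30.91°.

Therefore, the measure of angle ∠CBV = 30.91°.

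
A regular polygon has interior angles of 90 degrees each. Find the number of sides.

Exterior angle = 180 - 90 = 90. n = 360 / 90 = 4.

4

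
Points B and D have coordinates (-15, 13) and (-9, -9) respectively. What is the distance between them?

d = sqrt((6)^2 + (-22)^2) = sqrt(520) = 2*sqrt(130)

2*sqrt(130)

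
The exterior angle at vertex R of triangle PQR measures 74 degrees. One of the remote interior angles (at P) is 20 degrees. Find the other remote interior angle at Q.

By the exterior angle theorem: exterior angle = sum of remote interior angles.
74 = 20 + angle Q
angle Q = 74 - 20 = 54 degrees

54 degrees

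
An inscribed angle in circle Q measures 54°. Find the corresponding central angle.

The inscribed angle theorem states that a central angle is always twice any inscribed angle that subtends the same arc.
Since the inscribed angle is 54°, the central angle = 2 × 54° = 108°.

108°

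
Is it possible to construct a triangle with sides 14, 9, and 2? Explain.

Check the triangle inequality: 9 + 2 = 11 ≤ 14.
Since the sum of two sides does not exceed the third, no triangle can be formed.

No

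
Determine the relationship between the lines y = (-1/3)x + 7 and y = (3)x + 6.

Slope of line 1: m1 = -1/3
Slope of line 2: m2 = 3
m1 * m2 = -1, so perpendicular.

Perpendicular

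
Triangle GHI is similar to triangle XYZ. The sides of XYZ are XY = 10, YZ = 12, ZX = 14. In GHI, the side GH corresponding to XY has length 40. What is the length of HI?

Since the triangles are similar, the ratio of corresponding sides is constant.
Scale factor k = GH / XY = 40 / 10 = 4
HI = k * YZ = 4 * 12 = 48

48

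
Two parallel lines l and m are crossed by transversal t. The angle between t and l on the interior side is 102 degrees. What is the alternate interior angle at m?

Alternate interior angles lie on opposite sides of the transversal, between the parallel lines.
By the alternate interior angle theorem, they are equal: 102 degrees.

102 degrees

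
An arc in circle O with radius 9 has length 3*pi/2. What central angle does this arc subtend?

The full circumference is 2πr = 18*pi.
The arc is 3*pi/2 / 18*pi = 1/12 of the full circle.
So the central angle = 1/12 × 360° = 30°.

30°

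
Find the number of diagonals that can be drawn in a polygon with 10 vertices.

Each of the 10 vertices connects to 7 non-adjacent vertices via diagonals.
Total connections = 10 × 7 = 70, but each diagonal is counted twice.
Number of diagonals = 70 / 2 = 35.

35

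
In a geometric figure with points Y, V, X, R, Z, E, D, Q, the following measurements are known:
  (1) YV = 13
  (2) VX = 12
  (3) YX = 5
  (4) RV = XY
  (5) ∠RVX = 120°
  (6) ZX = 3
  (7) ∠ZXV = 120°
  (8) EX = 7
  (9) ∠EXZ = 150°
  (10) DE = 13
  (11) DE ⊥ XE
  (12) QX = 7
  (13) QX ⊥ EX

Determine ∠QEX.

Step 1: By the law of cosines on triangle EXQ: EQ² = 7² + 7² − 2·7·7·cos(90°) = 98, so EQ = 7·√2.
Step 2: By the inverse law of cosines on triangle QEX: cos(∠QEX) = ((7·√2)² + 7² − 7²) / (2·7·√2·7) = 98/138.59 = 0.7071, so ∠QEX = 45°.

Therefore, the measure of angle ∠QEX = 45°.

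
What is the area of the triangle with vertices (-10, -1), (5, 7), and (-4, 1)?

The Shoelace formula computes the area from vertex coordinates by summing cross products.
For vertices (-10,-1), (5,7), (-4,1):
Signed sum = -10*7 - 5*-1 + 5*1 - -4*7 + -4*-1 - -10*1
= -65 + 33 + 14 = -18
Area = (1/2)|-18| = 9.

9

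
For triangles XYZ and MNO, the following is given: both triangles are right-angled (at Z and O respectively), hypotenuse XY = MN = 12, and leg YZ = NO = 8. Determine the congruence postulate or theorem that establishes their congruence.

The given information matches HL: The hypotenuse and one leg of two right triangles are equal (Hypotenuse-Leg).

HL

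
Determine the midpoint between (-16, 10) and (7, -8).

The midpoint is the average of the coordinates:
x: (-16 + 7)/2 = -9/2
y: (10 + -8)/2 = 1
Midpoint = (-9/2, 1)

(-9/2, 1)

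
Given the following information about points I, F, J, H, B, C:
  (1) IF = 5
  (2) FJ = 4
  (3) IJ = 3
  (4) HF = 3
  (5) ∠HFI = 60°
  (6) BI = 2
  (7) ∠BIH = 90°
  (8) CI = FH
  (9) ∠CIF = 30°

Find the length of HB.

Step 1: By the law of cosines on triangle HFI: HI² = 3² + 5² − 2·3·5·cos(60°) = 19, so HI = √19.
Step 2: By the law of cosines on triangle HIB: HB² = √19² + 2² − 2·√19·2·cos(90°) = 23, so HB = √23.

Therefore, the length of HB = √23.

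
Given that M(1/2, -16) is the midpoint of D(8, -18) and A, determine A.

Using the midpoint formula: M = ((x1 + x2)/2, (y1 + y2)/2)
We know M = (1/2, -16) and D = (8, -18)
For x: 1/2 = (8 + x2)/2, so x2 = 2*1/2 - 8 = -7
For y: -16 = (-18 + y2)/2, so y2 = 2*-16 - -18 = -14
A = (-7, -14)

(-7, -14)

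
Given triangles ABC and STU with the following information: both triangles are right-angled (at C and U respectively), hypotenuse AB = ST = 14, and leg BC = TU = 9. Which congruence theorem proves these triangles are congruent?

Consider the given information: both triangles are right-angled (at C and U respectively), hypotenuse AB = ST = 14, and leg BC = TU = 9
This is not SSS or AAS: SSS requires all three pairs of sides, but we don't have that. AAS requires two angles and a non-included side.
The correct criterion is HL. The hypotenuse and one leg of two right triangles are equal (Hypotenuse-Leg).

HL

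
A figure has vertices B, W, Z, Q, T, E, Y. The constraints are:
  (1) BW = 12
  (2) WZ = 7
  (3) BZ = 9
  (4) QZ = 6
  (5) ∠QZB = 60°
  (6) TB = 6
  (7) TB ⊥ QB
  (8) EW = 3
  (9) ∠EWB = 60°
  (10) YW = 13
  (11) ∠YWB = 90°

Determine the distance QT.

Step 1: By the law of cosines on triangle BZQ: BQ² = 9² + 6² − 2·9·6·cos(60°) = 63, so BQ = 3·√7.
Step 2: By the law of cosines on triangle QBT: QT² = (3·√7)² + 6² − 2·3·√7·6·cos(90°) = 99, so QT = 3·√11.

Therefore, the length of QT = 3·√11.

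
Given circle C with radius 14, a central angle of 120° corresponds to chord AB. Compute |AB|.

Drop a perpendicular from the center to the chord, bisecting both the chord and the central angle.
Each half-chord = r sin(θ/2) = 14 sin(60°).
The full chord = 2 × 14 × sin(60°) = 14*sqrt(3).

14*sqrt(3)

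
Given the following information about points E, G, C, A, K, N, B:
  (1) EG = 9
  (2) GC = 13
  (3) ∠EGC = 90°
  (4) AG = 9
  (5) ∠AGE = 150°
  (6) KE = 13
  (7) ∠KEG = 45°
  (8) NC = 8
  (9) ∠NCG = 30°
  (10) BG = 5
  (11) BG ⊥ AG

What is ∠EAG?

Step 1: By the law of cosines on triangle AGE: AE² = 9² + 9² − 2·9·9·cos(150°) = 302.3, so AE ≈ 17.39.
Step 2: By the inverse law of cosines on triangle EAG: cos(∠EAG) = (17.39² + 9² − 9²) / (2·17.39·9) = 302.3/312.96 = 0.9659, so ∠EAG = 15°.

Therefore, the measure of angle ∠EAG = 15°.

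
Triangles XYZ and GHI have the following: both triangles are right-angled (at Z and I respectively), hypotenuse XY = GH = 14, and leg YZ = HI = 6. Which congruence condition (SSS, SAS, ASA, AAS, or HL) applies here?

The given information provides:
both triangles are right-angled (at Z and I respectively), hypotenuse XY = GH = 14, and leg YZ = HI = 6
This matches the HL congruence theorem.
The hypotenuse and one leg of two right triangles are equal (Hypotenuse-Leg).

HL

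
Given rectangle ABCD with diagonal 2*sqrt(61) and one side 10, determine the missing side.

b = sqrt(d^2 - a^2) = sqrt(244 - 100) = sqrt(144) = 12

12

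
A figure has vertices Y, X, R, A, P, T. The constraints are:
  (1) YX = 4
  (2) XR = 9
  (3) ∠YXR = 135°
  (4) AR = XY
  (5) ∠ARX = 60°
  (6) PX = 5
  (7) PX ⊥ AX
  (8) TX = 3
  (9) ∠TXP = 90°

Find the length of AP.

From the given relations: AR = XY = 4.
Step 1: By the law of cosines on triangle XRA: XA² = 9² + 4² − 2·9·4·cos(60°) = 61, so XA = √61.
Step 2: By the law of cosines on triangle AXP: AP² = √61² + 5² − 2·√61·5·cos(90°) = 86, so AP = √86.

Therefore, the length of AP = √86.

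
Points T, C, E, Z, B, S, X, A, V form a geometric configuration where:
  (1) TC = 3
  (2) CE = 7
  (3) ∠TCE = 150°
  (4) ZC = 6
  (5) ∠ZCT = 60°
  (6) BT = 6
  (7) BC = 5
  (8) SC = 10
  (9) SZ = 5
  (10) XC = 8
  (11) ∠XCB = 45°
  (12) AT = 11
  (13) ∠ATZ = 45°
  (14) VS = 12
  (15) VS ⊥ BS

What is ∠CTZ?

Step 1: By the law of cosines on triangle TCZ: TZ² = 3² + 6² − 2·3·6·cos(60°) = 27, so TZ = 3·√3.
Step 2: By the inverse law of cosines on triangle CTZ: cos(∠CTZ) = (3² + (3·√3)² − 6²) / (2·3·3·√3) = 0/31.18 = 0, so ∠CTZ = 90°.

Therefore, the measure of angle ∠CTZ = 90°.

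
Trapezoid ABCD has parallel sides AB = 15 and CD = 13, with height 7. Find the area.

Area of a trapezoid = (base1 + base2) * height / 2
Area = (15 + 13) * 7 / 2
Area = 28 * 7 / 2
Area = 196 / 2
Area = 98

98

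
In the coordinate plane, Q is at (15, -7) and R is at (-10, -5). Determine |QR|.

d = sqrt((-10 - 15)^2 + (-5 - -7)^2)
d = sqrt(-25^2 + 2^2)
d = sqrt(625 + 4)
d = sqrt(629)

sqrt(629)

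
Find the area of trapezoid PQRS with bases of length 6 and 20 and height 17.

Area = (6 + 20) * 17 / 2 = 442 / 2 = 221

221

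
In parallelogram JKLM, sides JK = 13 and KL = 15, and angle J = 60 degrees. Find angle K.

Consecutive angles are supplementary: angle K = 180 - 60 = 120 degrees.

120 degrees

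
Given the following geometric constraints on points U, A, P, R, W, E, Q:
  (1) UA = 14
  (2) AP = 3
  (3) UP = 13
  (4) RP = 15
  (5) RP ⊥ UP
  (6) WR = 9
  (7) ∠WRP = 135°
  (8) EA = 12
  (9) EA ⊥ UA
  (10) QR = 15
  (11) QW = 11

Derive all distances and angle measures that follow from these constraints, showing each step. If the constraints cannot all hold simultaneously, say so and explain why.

The constraints are consistent.

Step 1: From UP = 13, PR = 15, and ∠UPR = 90°, by the law of cosines:
  UR² = UP² + PR² - 2·UP·PR·cos(90°) = 169 + 225 - 0 = 394
  UR ≈ 19.85

Step 2: From UA = 14, AE = 12, and ∠UAE = 90°, by the law of cosines:
  UE² = UA² + AE² - 2·UA·AE·cos(90°) = 196 + 144 - 0 = 340
  UE = 2·√85

Step 3: From PR = 15, RW = 9, and ∠PRW = 135°, by the law of cosines:
  PW² = PR² + RW² - 2·PR·RW·cos(135°) = 225 + 81 + 190.9 = 496.9
  PW ≈ 22.29

Step 4: From UA = 14, UP = 13, AP = 3, by the inverse law of cosines:
  cos(∠AUP) = (UA² + UP² - AP²) / (2·UA·UP)
  ∠AUP = 12.03°

Step 5: From AP = 3, AU = 14, PU = 13, by the inverse law of cosines:
  cos(∠PAU) = (AP² + AU² - PU²) / (2·AP·AU)
  ∠PAU = 64.62°

Step 6: From PA = 3, PU = 13, AU = 14, by the inverse law of cosines:
  cos(∠APU) = (PA² + PU² - AU²) / (2·PA·PU)
  ∠APU = 103.34°

Step 7: From RQ = 15, RW = 9, QW = 11, by the inverse law of cosines:
  cos(∠QRW) = (RQ² + RW² - QW²) / (2·RQ·RW)
  ∠QRW = 46.75°

Step 8: From WQ = 11, WR = 9, QR = 15, by the inverse law of cosines:
  cos(∠QWR) = (WQ² + WR² - QR²) / (2·WQ·WR)
  ∠QWR = 96.67°

Step 9: From QR = 15, QW = 11, RW = 9, by the inverse law of cosines:
  cos(∠RQW) = (QR² + QW² - RW²) / (2·QR·QW)
  ∠RQW = 36.58°

Step 10: From UA = 14, UE = 2·√85, AE = 12, by the inverse law of cosines:
  cos(∠AUE) = (UA² + UE² - AE²) / (2·UA·UE)
  ∠AUE = 40.6°

Step 11: From UP = 13, UR = 19.85, PR = 15, by the inverse law of cosines:
  cos(∠PUR) = (UP² + UR² - PR²) / (2·UP·UR)
  ∠PUR = 49.09°

Step 12: From PR = 15, PW = 22.29, RW = 9, by the inverse law of cosines:
  cos(∠RPW) = (PR² + PW² - RW²) / (2·PR·PW)
  ∠RPW = 16.59°

Step 13: From RP = 15, RU = 19.85, PU = 13, by the inverse law of cosines:
  cos(∠PRU) = (RP² + RU² - PU²) / (2·RP·RU)
  ∠PRU = 40.91°

Step 14: From WP = 22.29, WR = 9, PR = 15, by the inverse law of cosines:
  cos(∠PWR) = (WP² + WR² - PR²) / (2·WP·WR)
  ∠PWR = 28.41°

Step 15: From EA = 12, EU = 2·√85, AU = 14, by the inverse law of cosines:
  cos(∠AEU) = (EA² + EU² - AU²) / (2·EA·EU)
  ∠AEU = 49.4°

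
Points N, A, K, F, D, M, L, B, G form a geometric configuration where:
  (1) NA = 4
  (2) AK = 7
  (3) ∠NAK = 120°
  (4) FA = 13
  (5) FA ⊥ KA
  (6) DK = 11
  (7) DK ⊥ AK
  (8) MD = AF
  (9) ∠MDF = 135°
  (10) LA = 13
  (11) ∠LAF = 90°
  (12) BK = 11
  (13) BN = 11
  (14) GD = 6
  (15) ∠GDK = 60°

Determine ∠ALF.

Step 1: By the law of cosines on triangle LAF: LF² = 13² + 13² − 2·13·13·cos(90°) = 338, so LF = 13·√2.
Step 2: By the inverse law of cosines on triangle ALF: cos(∠ALF) = (13² + (13·√2)² − 13²) / (2·13·13·√2) = 338/478 = 0.7071, so ∠ALF = 45°.

Therefore, the measure of angle ∠ALF = 45°.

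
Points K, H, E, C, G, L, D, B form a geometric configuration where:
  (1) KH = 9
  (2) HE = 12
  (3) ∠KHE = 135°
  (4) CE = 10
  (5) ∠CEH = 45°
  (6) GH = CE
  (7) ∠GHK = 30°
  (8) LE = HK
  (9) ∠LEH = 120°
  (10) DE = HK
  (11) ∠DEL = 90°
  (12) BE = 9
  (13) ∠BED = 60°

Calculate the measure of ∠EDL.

From the given relations: DE = HK = 9; LE = HK = 9.
Step 1: By the law of cosines on triangle DEL: DL² = 9² + 9² − 2·9·9·cos(90°) = 162, so DL = 9·√2.
Step 2: By the inverse law of cosines on triangle EDL: cos(∠EDL) = (9² + (9·√2)² − 9²) / (2·9·9·√2) = 162/229.1 = 0.7071, so ∠EDL = 45°.

Therefore, the measure of angle ∠EDL = 45°.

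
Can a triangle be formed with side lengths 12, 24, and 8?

No.
The triangle inequality is violated: 12 + 8 = 20 ≤ 24.
These lengths cannot form a triangle.

No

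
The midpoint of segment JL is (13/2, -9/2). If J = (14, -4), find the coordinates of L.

Using the midpoint formula: M = ((x1 + x2)/2, (y1 + y2)/2)
We know M = (13/2, -9/2) and J = (14, -4)
For x: 13/2 = (14 + x2)/2, so x2 = 2*13/2 - 14 = -1
For y: -9/2 = (-4 + y2)/2, so y2 = 2*-9/2 - -4 = -5
L = (-1, -5)

(-1, -5)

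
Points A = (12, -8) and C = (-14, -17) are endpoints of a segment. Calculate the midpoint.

The midpoint is the point halfway along the segment.
Move half the horizontal distance: 12 + (-14 - 12)/2 = 12 + -26/2 = -1
Move half the vertical distance: -8 + (-17 - -8)/2 = -8 + -9/2 = -25/2
Midpoint = (-1, -25/2)

(-1, -25/2)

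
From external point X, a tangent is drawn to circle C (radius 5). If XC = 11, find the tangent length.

The tangent, radius, and line from the external point to the center form a right triangle.
The right angle is where the tangent meets the radius.
By the Pythagorean theorem: tangent² + 5² = 11²
tangent² = 121 - 25 = 96
tangent = 4*sqrt(6)

4*sqrt(6)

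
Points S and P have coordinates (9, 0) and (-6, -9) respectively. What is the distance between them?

d = sqrt((-15)^2 + (-9)^2) = sqrt(306) = 3*sqrt(34)

3*sqrt(34)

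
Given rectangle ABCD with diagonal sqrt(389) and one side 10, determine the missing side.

Using the Pythagorean theorem: d^2 = a^2 + b^2
b^2 = d^2 - a^2
b^2 = 389 - 100
b^2 = 289
b = sqrt(289) = 17

17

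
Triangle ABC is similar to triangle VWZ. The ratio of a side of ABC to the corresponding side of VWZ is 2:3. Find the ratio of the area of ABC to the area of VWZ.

Area scales with the square of linear dimensions. If every length is multiplied by 2/3, then the area is multiplied by (2/3)^2 = 4/9.
The area ratio is 4:9.

4:9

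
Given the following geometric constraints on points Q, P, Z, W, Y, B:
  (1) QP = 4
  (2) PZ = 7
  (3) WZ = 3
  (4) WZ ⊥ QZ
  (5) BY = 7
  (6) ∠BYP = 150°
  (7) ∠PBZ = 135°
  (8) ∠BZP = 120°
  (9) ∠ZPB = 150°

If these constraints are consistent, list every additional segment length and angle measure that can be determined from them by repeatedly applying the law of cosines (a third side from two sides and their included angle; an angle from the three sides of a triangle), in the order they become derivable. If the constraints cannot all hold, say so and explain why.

These constraints are not satisfiable: (7), (8) and (9) are the three interior angles of triangle PBZ, which must sum to 180°, but 135° + 120° + 150° = 405°. No planar figure meets all of them, so nothing further can be derived.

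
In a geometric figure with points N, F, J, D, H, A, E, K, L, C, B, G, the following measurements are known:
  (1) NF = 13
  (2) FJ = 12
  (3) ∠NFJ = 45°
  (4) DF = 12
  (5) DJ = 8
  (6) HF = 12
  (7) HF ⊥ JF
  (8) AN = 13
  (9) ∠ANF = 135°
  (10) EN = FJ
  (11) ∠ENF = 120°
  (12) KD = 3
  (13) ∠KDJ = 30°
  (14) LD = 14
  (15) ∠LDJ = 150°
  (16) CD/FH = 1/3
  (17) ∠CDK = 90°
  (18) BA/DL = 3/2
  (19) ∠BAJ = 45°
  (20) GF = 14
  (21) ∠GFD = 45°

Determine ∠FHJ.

Step 1: By the law of cosines on triangle HFJ: HJ² = 12² + 12² − 2·12·12·cos(90°) = 288, so HJ = 12·√2.
Step 2: By the inverse law of cosines on triangle FHJ: cos(∠FHJ) = (12² + (12·√2)² − 12²) / (2·12·12·√2) = 288/407.29 = 0.7071, so ∠FHJ = 45°.

Therefore, the measure of angle ∠FHJ = 45°.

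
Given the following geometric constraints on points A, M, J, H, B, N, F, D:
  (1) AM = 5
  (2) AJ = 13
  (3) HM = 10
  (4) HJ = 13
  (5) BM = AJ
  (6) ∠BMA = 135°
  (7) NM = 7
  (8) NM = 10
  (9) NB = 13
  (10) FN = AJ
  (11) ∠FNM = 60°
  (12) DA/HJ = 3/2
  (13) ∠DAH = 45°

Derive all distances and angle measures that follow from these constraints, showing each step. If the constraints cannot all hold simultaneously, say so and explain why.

These constraints are not satisfiable: (7) NM = 7 and (8) NM = 10 assign two different lengths to the same segment. No planar figure meets all of them, so nothing further can be derived.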